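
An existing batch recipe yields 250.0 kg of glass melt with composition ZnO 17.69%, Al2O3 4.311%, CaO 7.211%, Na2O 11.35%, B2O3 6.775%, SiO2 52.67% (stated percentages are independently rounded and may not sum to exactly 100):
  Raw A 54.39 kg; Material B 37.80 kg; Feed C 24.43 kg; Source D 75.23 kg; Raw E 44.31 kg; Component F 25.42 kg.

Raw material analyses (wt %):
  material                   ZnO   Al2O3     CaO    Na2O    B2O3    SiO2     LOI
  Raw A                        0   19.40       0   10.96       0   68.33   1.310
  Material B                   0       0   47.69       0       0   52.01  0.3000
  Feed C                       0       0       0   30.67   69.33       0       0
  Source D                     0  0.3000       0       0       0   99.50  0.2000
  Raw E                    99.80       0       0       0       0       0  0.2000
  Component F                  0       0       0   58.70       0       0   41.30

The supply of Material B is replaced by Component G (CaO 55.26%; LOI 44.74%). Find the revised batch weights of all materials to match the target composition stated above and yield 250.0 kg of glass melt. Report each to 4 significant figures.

Revised batch per 250.0 kg glass melt:
  Raw A: 54.08 kg
  Component G: 32.62 kg
  Feed C: 24.43 kg
  Source D: 95.20 kg
  Raw E: 44.31 kg
  Component F: 25.48 kg
Total batch = 276.1 kg; LOI loss = 26.10 kg

Values along the way appear rounded to four significant figures across the worked steps. Every computation keeps exact precision throughout; each reported number is rounded exactly once. Derived quantities, which include the six compositions, yield, totals, net glass mass, ignition loss, are recomputed in full precision, precisely as stated by the problem or the answer, starting from the weights for 250.0 kg of glass.
Target masses of each oxide per 250.0 kg glass melt:
  ZnO: 17.69% × 250.0 = 44.22 kg
  Al2O3: 4.311% × 250.0 = 10.78 kg
  CaO: 7.211% × 250.0 = 18.03 kg
  Na2O: 11.35% × 250.0 = 28.38 kg
  B2O3: 6.775% × 250.0 = 16.94 kg
  SiO2: 52.67% × 250.0 = 131.7 kg
Verifying the oxide balance per the reported batch figures, at the basis given (sum by sum, the targets are met once rounding is allowed for):
  ZnO: 44.31·0.9980 = 44.22 kg (target 44.22 kg)
  Al2O3: 54.08·0.1940 + 95.20·0.003000 = 10.78 kg (target 10.78 kg)
  CaO: 32.62·0.5526 = 18.03 kg (target 18.03 kg)
  Na2O: 54.08·0.1096 + 24.43·0.3067 + 25.48·0.5870 = 28.38 kg (target 28.38 kg)
  B2O3: 24.43·0.6933 = 16.94 kg (target 16.94 kg)
  SiO2: 54.08·0.6833 + 95.20·0.9950 = 131.7 kg (target 131.7 kg)
Mass balance on the glass: whole batch net of LOI = 250.0 kg (per-oxide target masses sum to 250.0 kg; versus the stated basis of 250.0 kg — rounding explains the deltas).
Batch grand total — Σ batch = 276.1 kg; the LOI term Σ batch·LOI equals 26.10 kg; as yield: glass ÷ batch → 90.55%.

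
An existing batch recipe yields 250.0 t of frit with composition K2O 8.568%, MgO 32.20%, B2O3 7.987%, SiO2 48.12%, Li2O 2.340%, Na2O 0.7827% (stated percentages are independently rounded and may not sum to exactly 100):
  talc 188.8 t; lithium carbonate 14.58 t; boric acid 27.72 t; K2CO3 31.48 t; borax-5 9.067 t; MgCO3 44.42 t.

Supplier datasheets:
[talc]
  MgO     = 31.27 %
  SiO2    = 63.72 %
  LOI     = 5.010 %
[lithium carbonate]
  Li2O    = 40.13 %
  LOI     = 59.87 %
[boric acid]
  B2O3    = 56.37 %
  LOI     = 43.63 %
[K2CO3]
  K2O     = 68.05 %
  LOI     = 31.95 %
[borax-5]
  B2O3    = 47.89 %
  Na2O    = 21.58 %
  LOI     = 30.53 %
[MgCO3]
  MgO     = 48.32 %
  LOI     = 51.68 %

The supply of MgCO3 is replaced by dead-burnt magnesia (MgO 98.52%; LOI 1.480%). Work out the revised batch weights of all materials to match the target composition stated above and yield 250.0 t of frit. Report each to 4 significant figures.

Values along the way are printed rounded to 4 significant figures in the working; every computation carries exact precision from start to finish. Every reported result is rounded exactly once — derived quantities, including ignition loss, net glass mass, yield, totals, the six compositions, are computed using the weight values for 250.0 t of glass in full float precision, as written in the problem or the answer.
Per-oxide target masses for 250.0 t frit:
  K2O: 8.568% × 250.0 = 21.42 t
  MgO: 32.20% × 250.0 = 80.50 t
  B2O3: 7.987% × 250.0 = 19.97 t
  SiO2: 48.12% × 250.0 = 120.3 t
  Li2O: 2.340% × 250.0 = 5.850 t
  Na2O: 0.7827% × 250.0 = 1.957 t
Mass-balance tally per oxide given the weights on record, per the basis as stated (oxide sums agree with the targets given rounding of the digits):
  K2O: 31.48·0.6805 = 21.42 t (target 21.42 t)
  MgO: 188.8·0.3127 + 21.79·0.9852 = 80.51 t (target 80.50 t)
  B2O3: 27.72·0.5637 + 9.067·0.4789 = 19.97 t (target 19.97 t)
  SiO2: 188.8·0.6372 = 120.3 t (target 120.3 t)
  Li2O: 14.58·0.4013 = 5.851 t (target 5.850 t)
  Na2O: 9.067·0.2158 = 1.957 t (target 1.957 t)
Glass-mass bookkeeping: total batch − LOI = 250.0 t (the targets, summed, come to 250.0 t; stated basis 250.0 t — differing by rounding only).
Batch total: Σ batch = 293.4 t; ignition loss, Σ(batch × LOI) = 43.43 t; yield, glass over the total, = 85.20%.

Revised batch per 250.0 t frit:
  talc: 188.8 t
  lithium carbonate: 14.58 t
  boric acid: 27.72 t
  K2CO3: 31.48 t
  borax-5: 9.067 t
  dead-burnt magnesia: 21.79 t
Total batch = 293.4 t; LOI loss = 43.43 t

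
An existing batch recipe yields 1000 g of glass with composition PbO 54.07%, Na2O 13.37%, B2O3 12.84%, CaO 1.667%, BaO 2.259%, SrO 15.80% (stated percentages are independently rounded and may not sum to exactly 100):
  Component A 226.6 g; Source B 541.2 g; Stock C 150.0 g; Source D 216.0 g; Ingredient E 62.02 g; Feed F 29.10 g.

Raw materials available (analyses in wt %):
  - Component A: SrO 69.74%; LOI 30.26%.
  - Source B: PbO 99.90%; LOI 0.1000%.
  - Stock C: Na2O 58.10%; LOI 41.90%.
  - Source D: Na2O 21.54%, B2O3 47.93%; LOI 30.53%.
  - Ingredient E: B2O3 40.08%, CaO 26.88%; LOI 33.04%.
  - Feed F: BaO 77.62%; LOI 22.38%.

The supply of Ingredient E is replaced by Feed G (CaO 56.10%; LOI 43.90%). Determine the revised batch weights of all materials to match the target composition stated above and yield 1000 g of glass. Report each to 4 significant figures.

Revised batch per 1000 g glass:
  Component A: 226.6 g
  Source B: 541.2 g
  Stock C: 130.8 g
  Source D: 267.9 g
  Feed G: 29.71 g
  Feed F: 29.10 g
Total batch = 1225 g; LOI loss = 225.3 g

The working math maintains full precision in every operation — the intermediate values are shown, rounded to four significant figures, alongside each step; exactly one rounding lands on each reported figure; the derived quantities are carried in full precision (the yield, totals, six oxide percentages, net glass mass, ignition loss) from the weighed amounts per 1000 g of glass, exactly as printed in the problem or the answer.
The oxide mass targets at 1000 g glass:
  PbO: 54.07% × 1000 = 540.7 g
  Na2O: 13.37% × 1000 = 133.7 g
  B2O3: 12.84% × 1000 = 128.4 g
  CaO: 1.667% × 1000 = 16.67 g
  BaO: 2.259% × 1000 = 22.59 g
  SrO: 15.80% × 1000 = 158.0 g
Per-oxide balance check applying the batch weights above, on the stated basis (target by target, the sums agree exact up to rounding of places):
  PbO: 541.2·0.9990 = 540.7 g (target 540.7 g)
  Na2O: 130.8·0.5810 + 267.9·0.2154 = 133.7 g (target 133.7 g)
  B2O3: 267.9·0.4793 = 128.4 g (target 128.4 g)
  CaO: 29.71·0.5610 = 16.67 g (target 16.67 g)
  BaO: 29.10·0.7762 = 22.59 g (target 22.59 g)
  SrO: 226.6·0.6974 = 158.0 g (target 158.0 g)
Glass mass check: whole batch net of LOI = 1000 g (summing oxide targets gives 1000 g; against the stated basis, 1000 g — any gap is answer rounding).
Batch total: Σ batch = 1225 g; Σ batch·LOI gives LOI loss = 225.3 g; yield = glass ÷ total batch = 81.62%.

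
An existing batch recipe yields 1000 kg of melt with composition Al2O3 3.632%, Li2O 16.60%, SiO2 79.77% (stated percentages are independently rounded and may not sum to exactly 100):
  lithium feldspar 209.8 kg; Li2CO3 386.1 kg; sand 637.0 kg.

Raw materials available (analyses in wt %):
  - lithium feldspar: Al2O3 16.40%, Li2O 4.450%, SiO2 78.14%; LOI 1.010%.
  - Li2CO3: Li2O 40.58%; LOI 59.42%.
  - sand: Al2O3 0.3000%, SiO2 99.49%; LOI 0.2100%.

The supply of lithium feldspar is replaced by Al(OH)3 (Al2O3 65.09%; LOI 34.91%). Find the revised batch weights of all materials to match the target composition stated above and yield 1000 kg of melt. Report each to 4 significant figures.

Each numeric step carries full float precision through every step. Working values are shown rounded to 4 significant digits on the page. Every reported figure sees exactly one rounding. All derived quantities, which include ignition loss, glass mass, totals, yield, three oxide percentages, are rebuilt in exact precision, exactly as shown in either problem or answer, from the batch weights per 1000 kg of glass.
The oxide mass targets at 1000 kg melt:
  Al2O3: 3.632% × 1000 = 36.32 kg
  Li2O: 16.60% × 1000 = 166.0 kg
  SiO2: 79.77% × 1000 = 797.7 kg
Oxide-by-oxide audit applying the batch weights above, per the basis as stated (target by target, the sums agree inside rounding margins):
  Al2O3: 52.10·0.6509 + 801.8·0.003000 = 36.32 kg (target 36.32 kg)
  Li2O: 409.1·0.4058 = 166.0 kg (target 166.0 kg)
  SiO2: 801.8·0.9949 = 797.7 kg (target 797.7 kg)
Auditing the glass mass value: batch Σ − ignition loss = 1000 kg (targets for the oxides total 1000 kg; versus the stated basis of 1000 kg — gaps are rounding artifacts).
Summing the batch: Σ batch = 1263 kg; the LOI term Σ batch·LOI equals 263.0 kg; glass ÷ batch gives a yield of 79.18%.

Revised batch per 1000 kg melt:
  Al(OH)3: 52.10 kg
  Li2CO3: 409.1 kg
  sand: 801.8 kg
Total batch = 1263 kg; LOI loss = 263.0 kg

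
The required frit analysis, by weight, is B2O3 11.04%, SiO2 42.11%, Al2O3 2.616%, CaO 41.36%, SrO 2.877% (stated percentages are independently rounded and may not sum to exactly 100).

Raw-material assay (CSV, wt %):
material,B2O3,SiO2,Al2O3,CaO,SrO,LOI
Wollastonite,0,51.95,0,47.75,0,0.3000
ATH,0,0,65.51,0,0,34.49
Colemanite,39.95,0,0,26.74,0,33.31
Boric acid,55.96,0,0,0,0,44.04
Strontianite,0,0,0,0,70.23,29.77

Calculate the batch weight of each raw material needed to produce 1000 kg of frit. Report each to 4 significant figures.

Batch per 1000 kg frit:
  Wollastonite: 810.6 kg
  ATH: 39.93 kg
  Colemanite: 99.27 kg
  Boric acid: 126.4 kg
  Strontianite: 40.97 kg
Total batch = 1117 kg; LOI loss = 117.1 kg; yield = 89.52%

Mid-chain values are printed rounded to 4 significant figures across the worked steps; the whole derivation holds full float precision from start to finish; each reported figure is rounded only once. All derived quantities (totals, five oxide percentages, ignition loss, glass mass, the yield) are recomputed using the weight values on 1000 kg of glass in exact precision as quoted within the problem or the answer.
Oxide-by-oxide targets in 1000 kg frit:
  B2O3: 11.04% × 1000 = 110.4 kg
  SiO2: 42.11% × 1000 = 421.1 kg
  Al2O3: 2.616% × 1000 = 26.16 kg
  CaO: 41.36% × 1000 = 413.6 kg
  SrO: 2.877% × 1000 = 28.77 kg
Oxide-by-oxide audit working from each reported weight, at the basis given (sums match the target masses given rounding of the digits):
  B2O3: 99.27·0.3995 + 126.4·0.5596 = 110.4 kg (target 110.4 kg)
  SiO2: 810.6·0.5195 = 421.1 kg (target 421.1 kg)
  Al2O3: 39.93·0.6551 = 26.16 kg (target 26.16 kg)
  CaO: 810.6·0.4775 + 99.27·0.2674 = 413.6 kg (target 413.6 kg)
  SrO: 40.97·0.7023 = 28.77 kg (target 28.77 kg)
Glass-mass closure: net batch after ignition = 1000 kg (per-oxide target masses sum to 1000 kg; the stated basis being 1000 kg — differing by rounding only).
Whole-batch sum: Σ batch = 1117 kg; ignition loss, Σ(batch × LOI) = 117.1 kg; yield = glass ÷ total batch = 89.52%.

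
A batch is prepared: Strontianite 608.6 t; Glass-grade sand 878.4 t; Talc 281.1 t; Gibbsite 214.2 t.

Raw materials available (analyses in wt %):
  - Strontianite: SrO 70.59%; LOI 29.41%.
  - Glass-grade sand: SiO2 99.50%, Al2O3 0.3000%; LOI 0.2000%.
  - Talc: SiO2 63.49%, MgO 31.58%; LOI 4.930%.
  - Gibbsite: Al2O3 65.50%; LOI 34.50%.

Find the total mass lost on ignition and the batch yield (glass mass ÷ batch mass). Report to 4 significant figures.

Mid-chain values are displayed (rounded to four significant digits) at each printed step — each numeric step holds full float precision in all steps; each reported result is rounded once only. The derived quantities are rebuilt at exact precision (LOI, glass mass, yield, four oxide percentages, the totals) from the batch weights per 1714 t of glass as they appear in either problem or answer.
Ignition loss by material:
  Strontianite: 608.6 × 0.2941 = 179.0 t
  Glass-grade sand: 878.4 × 0.002000 = 1.757 t
  Talc: 281.1 × 0.04930 = 13.86 t
  Gibbsite: 214.2 × 0.3450 = 73.90 t
Total LOI = 268.5 t
Glass = batch − LOI = 1982 − 268.5 = 1714 t

LOI loss = 268.5 t; glass = 1714 t; yield = 86.45%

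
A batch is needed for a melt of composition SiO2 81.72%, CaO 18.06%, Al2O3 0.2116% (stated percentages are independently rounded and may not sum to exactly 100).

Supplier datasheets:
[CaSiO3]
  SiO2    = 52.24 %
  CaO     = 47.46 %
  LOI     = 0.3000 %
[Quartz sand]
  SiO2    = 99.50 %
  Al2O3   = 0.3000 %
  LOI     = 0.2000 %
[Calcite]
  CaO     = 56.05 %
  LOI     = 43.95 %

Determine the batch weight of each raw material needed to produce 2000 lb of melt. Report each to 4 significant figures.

In-progress results are printed rounded to 4 significant figures in the working — all internal work runs at full precision all the way through; exactly one rounding goes into each reported result; derived quantities (three oxide percentages, net glass mass, LOI, the totals, the yield) are re-derived from the batch weights at 2000 lb of glass in exact precision, as quoted within the problem or the answer.
The oxide mass targets at 2000 lb melt:
  SiO2: 81.72% × 2000 = 1634 lb
  CaO: 18.06% × 2000 = 361.2 lb
  Al2O3: 0.2116% × 2000 = 4.232 lb
Oxide-by-oxide audit given the weights on record, under the basis named above (sum by sum, the targets are met up to rounding of the answer):
  SiO2: 441.8·0.5224 + 1411·0.9950 = 1635 lb (target 1634 lb)
  CaO: 441.8·0.4746 + 270.3·0.5605 = 361.2 lb (target 361.2 lb)
  Al2O3: 1411·0.003000 = 4.233 lb (target 4.232 lb)
Glass mass check: the batch minus its LOI: 2000 lb (oxide target masses add up to 2000 lb; basis as stated: 2000 lb — any gap is answer rounding).
Batch total: Σ batch = 2123 lb; the LOI term Σ batch·LOI equals 122.9 lb; glass ÷ batch gives a yield of 94.21%.

Batch per 2000 lb melt:
  CaSiO3: 441.8 lb
  Quartz sand: 1411 lb
  Calcite: 270.3 lb
Total batch = 2123 lb; LOI loss = 122.9 lb; yield = 94.21%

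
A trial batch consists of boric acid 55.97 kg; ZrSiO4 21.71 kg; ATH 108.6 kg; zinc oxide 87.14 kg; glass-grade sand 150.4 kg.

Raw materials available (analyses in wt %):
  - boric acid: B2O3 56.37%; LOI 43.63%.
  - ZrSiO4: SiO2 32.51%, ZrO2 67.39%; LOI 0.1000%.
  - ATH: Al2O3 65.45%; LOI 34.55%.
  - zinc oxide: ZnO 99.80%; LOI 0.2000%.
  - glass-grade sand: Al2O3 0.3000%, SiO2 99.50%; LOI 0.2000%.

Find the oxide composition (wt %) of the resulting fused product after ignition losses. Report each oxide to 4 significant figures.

Glass mass = 361.4 kg (batch 423.8 − LOI 62.44).
Composition: Al2O3 19.79%, ZnO 24.06%, SiO2 43.36%, ZrO2 4.048%, B2O3 8.730%

The whole derivation carries exact precision through the solve — working values are shown rounded off to 4 significant figures when written out. Exactly one rounding is applied to each reported figure; the derived quantities (yield, LOI, glass mass, totals, the five compositions) are re-derived in full precision using the weight values for 361.4 kg of glass exactly as printed in problem or answer.
Oxide-by-oxide delivered mass:
  Al2O3: 108.6·0.6545 + 150.4·0.003000 = 71.53 kg
  ZnO: 87.14·0.9980 = 86.97 kg
  SiO2: 21.71·0.3251 + 150.4·0.9950 = 156.7 kg
  ZrO2: 21.71·0.6739 = 14.63 kg
  B2O3: 55.97·0.5637 = 31.55 kg
LOI: 55.97·0.4363 + 21.71·0.001000 + 108.6·0.3455 + 87.14·0.002000 + 150.4·0.002000 = 62.44 kg
Glass mass = batch − LOI = 423.8 − 62.44 = 361.4 kg (equal to the oxide-mass sum)
each oxide over glass, ×100, is wt %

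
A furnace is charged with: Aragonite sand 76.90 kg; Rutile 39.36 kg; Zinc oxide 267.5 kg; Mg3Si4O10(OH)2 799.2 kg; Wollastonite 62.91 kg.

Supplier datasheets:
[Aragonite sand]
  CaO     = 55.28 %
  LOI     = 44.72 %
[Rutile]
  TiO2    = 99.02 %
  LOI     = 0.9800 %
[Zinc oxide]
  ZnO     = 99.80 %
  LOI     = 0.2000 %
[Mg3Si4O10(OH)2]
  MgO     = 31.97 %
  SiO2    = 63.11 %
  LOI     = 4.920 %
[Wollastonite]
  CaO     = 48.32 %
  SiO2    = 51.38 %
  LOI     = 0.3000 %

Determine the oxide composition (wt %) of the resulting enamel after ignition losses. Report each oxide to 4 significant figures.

The working math keeps full precision through the solve — intermediates are shown (rounded to 4 significant digits) within the worked lines. Each reported number takes exactly one rounding — the derived quantities (five oxide percentages, yield, totals, LOI, glass mass) are computed in full float precision starting from the weights on 1171 kg of glass as they appear in the problem or answer text.
Mass of each oxide from the mix:
  TiO2: 39.36·0.9902 = 38.97 kg
  ZnO: 267.5·0.9980 = 267.0 kg
  CaO: 76.90·0.5528 + 62.91·0.4832 = 72.91 kg
  MgO: 799.2·0.3197 = 255.5 kg
  SiO2: 799.2·0.6311 + 62.91·0.5138 = 536.7 kg
LOI: 76.90·0.4472 + 39.36·0.009800 + 267.5·0.002000 + 799.2·0.04920 + 62.91·0.003000 = 74.82 kg
batch − LOI leaves glass = 1246 − 74.82 = 1171 kg (matching Σ of the oxides)
wt % = 100 × oxide mass / glass mass

Glass mass = 1171 kg (batch 1246 − LOI 74.82).
Composition: TiO2 3.328%, ZnO 22.80%, CaO 6.226%, MgO 21.82%, SiO2 45.83%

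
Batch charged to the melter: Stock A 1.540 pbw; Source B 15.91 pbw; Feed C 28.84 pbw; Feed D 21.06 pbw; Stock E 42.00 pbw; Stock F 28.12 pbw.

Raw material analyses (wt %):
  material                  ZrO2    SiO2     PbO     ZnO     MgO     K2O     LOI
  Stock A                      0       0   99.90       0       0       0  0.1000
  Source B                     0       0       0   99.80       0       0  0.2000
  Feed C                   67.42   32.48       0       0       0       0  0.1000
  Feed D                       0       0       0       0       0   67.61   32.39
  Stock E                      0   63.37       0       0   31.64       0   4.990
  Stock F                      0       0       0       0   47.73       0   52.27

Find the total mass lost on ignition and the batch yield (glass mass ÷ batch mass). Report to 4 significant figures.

Working values appear (rounded to four significant digits) in the working; all arithmetic maintains full precision at every stage; every reported value carries a single rounding; all derived quantities, which include yield, LOI, the totals, net glass mass, six oxide percentages, are re-derived in exact precision, as they appear in the question or the answer, from the weighed amounts on 113.8 pbw of glass.
Ignition loss by material:
  Stock A: 1.540 × 0.001000 = 0.001540 pbw
  Source B: 15.91 × 0.002000 = 0.03182 pbw
  Feed C: 28.84 × 0.001000 = 0.02884 pbw
  Feed D: 21.06 × 0.3239 = 6.821 pbw
  Stock E: 42.00 × 0.04990 = 2.096 pbw
  Stock F: 28.12 × 0.5227 = 14.70 pbw
Total LOI = 23.68 pbw
Glass = batch − LOI = 137.5 − 23.68 = 113.8 pbw

LOI loss = 23.68 pbw; glass = 113.8 pbw; yield = 82.78%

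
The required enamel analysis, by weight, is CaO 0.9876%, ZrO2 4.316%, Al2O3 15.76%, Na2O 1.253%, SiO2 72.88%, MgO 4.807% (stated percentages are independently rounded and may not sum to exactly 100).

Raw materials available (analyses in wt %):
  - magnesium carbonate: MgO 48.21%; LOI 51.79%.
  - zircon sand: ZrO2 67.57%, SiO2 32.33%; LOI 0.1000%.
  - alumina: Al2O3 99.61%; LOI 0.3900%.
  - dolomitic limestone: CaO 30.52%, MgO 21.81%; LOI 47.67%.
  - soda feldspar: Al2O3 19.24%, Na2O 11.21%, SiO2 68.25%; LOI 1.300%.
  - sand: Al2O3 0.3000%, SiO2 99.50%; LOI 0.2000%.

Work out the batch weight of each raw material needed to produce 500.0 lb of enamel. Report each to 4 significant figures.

Batch per 500.0 lb enamel:
  magnesium carbonate: 42.54 lb
  zircon sand: 31.94 lb
  alumina: 67.36 lb
  dolomitic limestone: 16.18 lb
  soda feldspar: 55.89 lb
  sand: 317.5 lb
Total batch = 531.4 lb; LOI loss = 31.40 lb; yield = 94.09%

Intermediates are displayed, with 4-significant-digit rounding, between the steps; every computation maintains exact precision from first step to last; exactly one rounding is applied to each reported result; derived quantities (yield, the six compositions, net glass mass, ignition loss, totals) are recomputed using the weight values per 500.0 lb of glass in full precision as set out in the question or the answer.
Per-oxide target masses for 500.0 lb enamel:
  CaO: 0.9876% × 500.0 = 4.938 lb
  ZrO2: 4.316% × 500.0 = 21.58 lb
  Al2O3: 15.76% × 500.0 = 78.80 lb
  Na2O: 1.253% × 500.0 = 6.265 lb
  SiO2: 72.88% × 500.0 = 364.4 lb
  MgO: 4.807% × 500.0 = 24.04 lb
Checking each oxide sum working from each reported weight, per the basis as stated (each sum matches its target mass exact up to rounding of places):
  CaO: 16.18·0.3052 = 4.938 lb (target 4.938 lb)
  ZrO2: 31.94·0.6757 = 21.58 lb (target 21.58 lb)
  Al2O3: 67.36·0.9961 + 55.89·0.1924 + 317.5·0.003000 = 78.80 lb (target 78.80 lb)
  Na2O: 55.89·0.1121 = 6.265 lb (target 6.265 lb)
  SiO2: 31.94·0.3233 + 55.89·0.6825 + 317.5·0.9950 = 364.4 lb (target 364.4 lb)
  MgO: 42.54·0.4821 + 16.18·0.2181 = 24.04 lb (target 24.04 lb)
Auditing the glass mass value: the batch minus its LOI: 500.0 lb (oxide target masses add up to 500.0 lb; versus the stated basis of 500.0 lb — rounding explains the deltas).
Summing the batch: Σ batch = 531.4 lb; ignition loss, Σ(batch × LOI) = 31.40 lb; glass ÷ batch gives a yield of 94.09%.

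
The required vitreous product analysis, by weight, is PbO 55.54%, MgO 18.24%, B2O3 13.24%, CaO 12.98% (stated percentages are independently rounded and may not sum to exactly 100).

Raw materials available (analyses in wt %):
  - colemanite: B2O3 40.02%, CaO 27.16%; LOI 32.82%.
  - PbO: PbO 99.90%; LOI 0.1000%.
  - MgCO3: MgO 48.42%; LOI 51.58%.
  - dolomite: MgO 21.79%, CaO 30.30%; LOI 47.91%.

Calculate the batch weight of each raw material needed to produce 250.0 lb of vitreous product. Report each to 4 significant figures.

Batch per 250.0 lb vitreous product:
  colemanite: 82.71 lb
  PbO: 139.0 lb
  MgCO3: 79.34 lb
  dolomite: 32.96 lb
Total batch = 334.0 lb; LOI loss = 84.00 lb; yield = 74.85%

The working math holds full float precision at every stage — intermediates are displayed rounded to 4 significant digits across the worked steps — every reported number takes exactly one rounding. Derived quantities are recomputed at full float precision (the totals, the yield, glass mass, ignition loss, four oxide percentages) using the weight values per 250.0 lb of glass, precisely as stated by the problem or answer text.
Oxide-by-oxide targets in 250.0 lb vitreous product:
  PbO: 55.54% × 250.0 = 138.8 lb
  MgO: 18.24% × 250.0 = 45.60 lb
  B2O3: 13.24% × 250.0 = 33.10 lb
  CaO: 12.98% × 250.0 = 32.45 lb
Balance tally, oxide-wise, working from each reported weight, at the basis given (target by target, the sums agree inside rounding margins):
  PbO: 139.0·0.9990 = 138.9 lb (target 138.8 lb)
  MgO: 79.34·0.4842 + 32.96·0.2179 = 45.60 lb (target 45.60 lb)
  B2O3: 82.71·0.4002 = 33.10 lb (target 33.10 lb)
  CaO: 82.71·0.2716 + 32.96·0.3030 = 32.45 lb (target 32.45 lb)
Glass mass check: net batch after ignition = 250.0 lb (per-oxide target masses sum to 250.0 lb; stated basis 250.0 lb — deltas are rounding alone).
Total batch = Σ batch = 334.0 lb; loss to ignition Σ batch·LOI = 84.00 lb; yield, glass over the total, = 74.85%.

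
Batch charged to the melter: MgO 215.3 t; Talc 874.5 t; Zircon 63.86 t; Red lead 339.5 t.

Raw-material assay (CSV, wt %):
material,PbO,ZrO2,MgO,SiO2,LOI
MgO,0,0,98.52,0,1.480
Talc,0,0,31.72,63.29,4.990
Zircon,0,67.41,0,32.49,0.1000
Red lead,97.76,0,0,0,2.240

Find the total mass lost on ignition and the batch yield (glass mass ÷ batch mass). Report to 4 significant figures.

Every computation runs at full precision through every step. Values along the way are printed with 4-significant-digit rounding in the working. A single rounding finalizes every reported number — all derived quantities, including net glass mass, ignition loss, the four compositions, the yield, totals, are computed starting from the weights per 1439 t of glass at full float precision precisely as stated by question or answer.
LOI of each material in turn:
  MgO: 215.3 × 0.01480 = 3.186 t
  Talc: 874.5 × 0.04990 = 43.64 t
  Zircon: 63.86 × 0.001000 = 0.06386 t
  Red lead: 339.5 × 0.02240 = 7.605 t
Total LOI = 54.49 t
Glass = batch − LOI = 1493 − 54.49 = 1439 t

LOI loss = 54.49 t; glass = 1439 t; yield = 96.35%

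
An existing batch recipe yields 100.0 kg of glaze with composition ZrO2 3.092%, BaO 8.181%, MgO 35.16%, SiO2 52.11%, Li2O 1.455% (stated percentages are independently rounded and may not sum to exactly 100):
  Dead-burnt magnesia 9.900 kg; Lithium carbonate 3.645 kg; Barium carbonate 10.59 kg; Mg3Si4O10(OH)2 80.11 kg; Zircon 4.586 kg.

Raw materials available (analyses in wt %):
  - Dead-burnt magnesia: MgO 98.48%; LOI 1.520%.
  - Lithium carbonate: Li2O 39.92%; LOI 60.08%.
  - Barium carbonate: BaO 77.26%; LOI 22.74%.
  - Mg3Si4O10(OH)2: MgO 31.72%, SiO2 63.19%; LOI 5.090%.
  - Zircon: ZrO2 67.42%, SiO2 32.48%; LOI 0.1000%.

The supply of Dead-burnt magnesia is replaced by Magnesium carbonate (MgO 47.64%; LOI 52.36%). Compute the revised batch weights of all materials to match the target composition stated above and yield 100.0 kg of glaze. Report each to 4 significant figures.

Revised batch per 100.0 kg glaze:
  Magnesium carbonate: 20.47 kg
  Lithium carbonate: 3.645 kg
  Barium carbonate: 10.59 kg
  Mg3Si4O10(OH)2: 80.11 kg
  Zircon: 4.586 kg
Total batch = 119.4 kg; LOI loss = 19.40 kg

Every computation runs at full float precision end to end. Working values are shown (rounded to four significant digits) at each printed step — a single rounding finalizes every reported value. Derived quantities are computed in full precision (totals, ignition loss, glass mass, the yield, five oxide percentages) from the batch weights for 100.0 kg of glass as written in either problem or answer.
Oxide-by-oxide targets in 100.0 kg glaze:
  ZrO2: 3.092% × 100.0 = 3.092 kg
  BaO: 8.181% × 100.0 = 8.181 kg
  MgO: 35.16% × 100.0 = 35.16 kg
  SiO2: 52.11% × 100.0 = 52.11 kg
  Li2O: 1.455% × 100.0 = 1.455 kg
Checking each oxide sum applying the batch weights above, against the basis in use (target by target, the sums agree up to rounding of the answer):
  ZrO2: 4.586·0.6742 = 3.092 kg (target 3.092 kg)
  BaO: 10.59·0.7726 = 8.182 kg (target 8.181 kg)
  MgO: 20.47·0.4764 + 80.11·0.3172 = 35.16 kg (target 35.16 kg)
  SiO2: 80.11·0.6319 + 4.586·0.3248 = 52.11 kg (target 52.11 kg)
  Li2O: 3.645·0.3992 = 1.455 kg (target 1.455 kg)
Glass-mass sanity pass: the batch minus its LOI: 100.0 kg (oxide target masses add up to 100.0 kg; against the stated basis, 100.0 kg — rounding explains the deltas).
Whole-batch sum: Σ batch = 119.4 kg; Σ batch·LOI gives LOI loss = 19.40 kg; yield: glass divided by total = 83.75%.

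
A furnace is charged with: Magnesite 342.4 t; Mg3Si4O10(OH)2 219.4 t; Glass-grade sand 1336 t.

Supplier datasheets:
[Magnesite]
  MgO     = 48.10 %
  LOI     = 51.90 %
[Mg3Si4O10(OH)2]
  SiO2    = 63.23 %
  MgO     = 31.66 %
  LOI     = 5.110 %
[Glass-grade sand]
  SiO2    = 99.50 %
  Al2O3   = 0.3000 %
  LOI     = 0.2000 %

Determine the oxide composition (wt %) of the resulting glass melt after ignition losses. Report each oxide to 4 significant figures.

Glass mass = 1706 t (batch 1898 − LOI 191.6).
Composition: SiO2 86.04%, MgO 13.72%, Al2O3 0.2349%

Each numeric step runs at exact precision from start to finish. Intermediates appear, rounded to four significant digits, when written out; each reported result takes a single rounding — derived quantities, including the yield, glass mass, LOI, the three compositions, totals, are re-derived using the weight values per 1706 t of glass in full float precision as given in the problem or the answer.
Oxide masses out of the charge:
  SiO2: 219.4·0.6323 + 1336·0.9950 = 1468 t
  MgO: 342.4·0.4810 + 219.4·0.3166 = 234.2 t
  Al2O3: 1336·0.003000 = 4.008 t
LOI: 342.4·0.5190 + 219.4·0.05110 + 1336·0.002000 = 191.6 t
Resulting glass, batch − LOI: 1898 − 191.6 = 1706 t (equal to the oxide-mass sum)
each oxide over glass, ×100, is wt %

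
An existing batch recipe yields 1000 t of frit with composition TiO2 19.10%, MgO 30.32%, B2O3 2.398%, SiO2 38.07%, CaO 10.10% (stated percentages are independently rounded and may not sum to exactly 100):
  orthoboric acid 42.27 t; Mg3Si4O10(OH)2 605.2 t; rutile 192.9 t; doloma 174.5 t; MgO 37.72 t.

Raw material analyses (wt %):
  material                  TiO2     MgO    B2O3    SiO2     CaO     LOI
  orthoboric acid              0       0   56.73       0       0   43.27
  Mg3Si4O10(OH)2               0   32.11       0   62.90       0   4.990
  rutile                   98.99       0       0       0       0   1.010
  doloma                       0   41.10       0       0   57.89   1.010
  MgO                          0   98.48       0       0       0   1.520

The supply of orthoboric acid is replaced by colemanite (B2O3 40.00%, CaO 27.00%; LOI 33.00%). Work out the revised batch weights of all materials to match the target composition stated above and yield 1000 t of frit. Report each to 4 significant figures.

Revised batch per 1000 t frit:
  colemanite: 59.95 t
  Mg3Si4O10(OH)2: 605.2 t
  rutile: 192.9 t
  doloma: 146.5 t
  MgO: 49.39 t
Total batch = 1054 t; LOI loss = 54.16 t

Each numeric step maintains full float precision through every step. Values along the way are displayed rounded off to 4 significant figures in the printout. Exactly one rounding goes into each reported value. The derived quantities are re-derived from the weighed amounts for 1000 t of glass in full float precision (glass mass, five oxide percentages, yield, totals, ignition loss), as written in problem or answer.
Target oxide masses per 1000 t frit:
  TiO2: 19.10% × 1000 = 191.0 t
  MgO: 30.32% × 1000 = 303.2 t
  B2O3: 2.398% × 1000 = 23.98 t
  SiO2: 38.07% × 1000 = 380.7 t
  CaO: 10.10% × 1000 = 101.0 t
Balance tally, oxide-wise, working from each reported weight, on the stated basis (oxide sums agree with the targets exact up to rounding of places):
  TiO2: 192.9·0.9899 = 191.0 t (target 191.0 t)
  MgO: 605.2·0.3211 + 146.5·0.4110 + 49.39·0.9848 = 303.2 t (target 303.2 t)
  B2O3: 59.95·0.4000 = 23.98 t (target 23.98 t)
  SiO2: 605.2·0.6290 = 380.7 t (target 380.7 t)
  CaO: 59.95·0.2700 + 146.5·0.5789 = 101.0 t (target 101.0 t)
Consistency of the glass mass: net batch after ignition = 999.8 t (the Σ of target masses is 999.9 t; basis as stated: 1000 t — rounding explains the deltas).
Batch grand total — Σ batch = 1054 t; the LOI term Σ batch·LOI equals 54.16 t; yield = glass ÷ total batch = 94.86%.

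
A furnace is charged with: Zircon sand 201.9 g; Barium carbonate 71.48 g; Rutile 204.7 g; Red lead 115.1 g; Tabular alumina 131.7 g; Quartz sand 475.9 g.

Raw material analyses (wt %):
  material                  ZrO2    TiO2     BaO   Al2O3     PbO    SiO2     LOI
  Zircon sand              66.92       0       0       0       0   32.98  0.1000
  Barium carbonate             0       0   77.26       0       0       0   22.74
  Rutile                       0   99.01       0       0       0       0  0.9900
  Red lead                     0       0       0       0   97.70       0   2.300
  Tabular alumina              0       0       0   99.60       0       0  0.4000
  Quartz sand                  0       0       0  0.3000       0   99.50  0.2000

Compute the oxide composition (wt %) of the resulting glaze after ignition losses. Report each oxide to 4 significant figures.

Intermediates are shown, with 4-significant-digit rounding, on the page. The whole derivation maintains full precision in every operation. Every reported number takes exactly one rounding; derived quantities, including yield, glass mass, ignition loss, the totals, six oxide percentages, are rebuilt starting from the weights per 1178 g of glass at full precision exactly as shown in the problem or the answer.
Delivered oxide masses:
  ZrO2: 201.9·0.6692 = 135.1 g
  TiO2: 204.7·0.9901 = 202.7 g
  BaO: 71.48·0.7726 = 55.23 g
  Al2O3: 131.7·0.9960 + 475.9·0.003000 = 132.6 g
  PbO: 115.1·0.9770 = 112.5 g
  SiO2: 201.9·0.3298 + 475.9·0.9950 = 540.1 g
LOI: 201.9·0.001000 + 71.48·0.2274 + 204.7·0.009900 + 115.1·0.02300 + 131.7·0.004000 + 475.9·0.002000 = 22.61 g
Net of LOI, the glass mass = 1201 − 22.61 = 1178 g (= the summed oxide contributions)
oxide / glass × 100 gives the wt %

Glass mass = 1178 g (batch 1201 − LOI 22.61).
Composition: ZrO2 11.47%, TiO2 17.20%, BaO 4.687%, Al2O3 11.25%, PbO 9.545%, SiO2 45.84%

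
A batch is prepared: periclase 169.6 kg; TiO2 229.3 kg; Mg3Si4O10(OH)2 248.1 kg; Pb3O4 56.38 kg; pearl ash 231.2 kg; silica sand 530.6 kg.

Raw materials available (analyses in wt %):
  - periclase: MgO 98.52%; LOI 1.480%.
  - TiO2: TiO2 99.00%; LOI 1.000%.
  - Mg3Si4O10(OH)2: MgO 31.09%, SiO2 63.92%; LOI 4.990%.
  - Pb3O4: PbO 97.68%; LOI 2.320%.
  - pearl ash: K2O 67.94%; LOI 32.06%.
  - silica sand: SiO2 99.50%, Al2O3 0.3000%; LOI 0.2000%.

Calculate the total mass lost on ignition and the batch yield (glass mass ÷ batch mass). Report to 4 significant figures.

Values along the way are shown (rounded to four significant digits) within the worked lines; the working math runs at full precision through every step — each reported figure includes exactly one rounding; all derived quantities, which include the yield, totals, LOI, net glass mass, the six compositions, are rebuilt at full float precision, as quoted within either problem or answer, from the batch weights per 1372 kg of glass.
Material-by-material LOI:
  periclase: 169.6 × 0.01480 = 2.510 kg
  TiO2: 229.3 × 0.01000 = 2.293 kg
  Mg3Si4O10(OH)2: 248.1 × 0.04990 = 12.38 kg
  Pb3O4: 56.38 × 0.02320 = 1.308 kg
  pearl ash: 231.2 × 0.3206 = 74.12 kg
  silica sand: 530.6 × 0.002000 = 1.061 kg
Total LOI = 93.68 kg
Glass = batch − LOI = 1465 − 93.68 = 1372 kg

LOI loss = 93.68 kg; glass = 1372 kg; yield = 93.61%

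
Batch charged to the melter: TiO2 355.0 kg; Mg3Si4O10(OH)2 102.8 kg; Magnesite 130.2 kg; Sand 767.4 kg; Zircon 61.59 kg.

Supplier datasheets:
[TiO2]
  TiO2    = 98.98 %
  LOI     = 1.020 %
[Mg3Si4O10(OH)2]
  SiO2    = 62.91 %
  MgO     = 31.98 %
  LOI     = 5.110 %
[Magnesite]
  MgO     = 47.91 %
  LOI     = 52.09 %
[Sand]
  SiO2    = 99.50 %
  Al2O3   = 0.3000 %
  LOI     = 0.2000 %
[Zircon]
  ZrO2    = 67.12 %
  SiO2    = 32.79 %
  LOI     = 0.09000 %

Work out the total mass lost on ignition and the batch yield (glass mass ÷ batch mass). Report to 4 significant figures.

Each numeric step keeps exact precision at all times — rounding to four significant digits extends to every intermediate as shown; exactly one rounding lands on every reported value — derived quantities (five oxide percentages, ignition loss, yield, totals, glass mass) are computed from the weighed amounts for 1339 kg of glass at full precision, exactly as printed in the problem or answer text.
Loss on ignition, line by line:
  TiO2: 355.0 × 0.01020 = 3.621 kg
  Mg3Si4O10(OH)2: 102.8 × 0.05110 = 5.253 kg
  Magnesite: 130.2 × 0.5209 = 67.82 kg
  Sand: 767.4 × 0.002000 = 1.535 kg
  Zircon: 61.59 × 9.000e-04 = 0.05543 kg
Total LOI = 78.29 kg
Glass = batch − LOI = 1417 − 78.29 = 1339 kg

LOI loss = 78.29 kg; glass = 1339 kg; yield = 94.48%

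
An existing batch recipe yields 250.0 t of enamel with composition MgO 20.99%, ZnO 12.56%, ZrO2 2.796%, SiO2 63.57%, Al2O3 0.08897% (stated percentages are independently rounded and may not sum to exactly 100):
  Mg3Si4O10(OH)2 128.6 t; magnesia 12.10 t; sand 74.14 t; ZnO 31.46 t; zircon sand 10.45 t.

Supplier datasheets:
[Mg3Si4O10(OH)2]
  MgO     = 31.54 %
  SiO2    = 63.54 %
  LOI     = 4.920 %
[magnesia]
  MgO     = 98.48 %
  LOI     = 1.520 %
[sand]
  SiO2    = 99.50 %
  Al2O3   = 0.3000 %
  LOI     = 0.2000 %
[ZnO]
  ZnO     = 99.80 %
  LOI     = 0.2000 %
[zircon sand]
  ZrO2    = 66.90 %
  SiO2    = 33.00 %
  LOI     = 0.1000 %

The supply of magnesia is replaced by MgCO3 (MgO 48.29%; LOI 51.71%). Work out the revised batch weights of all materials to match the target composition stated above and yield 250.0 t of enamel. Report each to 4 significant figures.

Exact precision is held at every stage; working values are shown rounded to 4 significant digits; each reported result carries a single rounding. Derived quantities, which include five oxide percentages, yield, totals, LOI, net glass mass, are carried at full float precision, as they appear in the problem or answer text, starting from the weights per 250.0 t of glass.
Oxide-by-oxide targets in 250.0 t enamel:
  MgO: 20.99% × 250.0 = 52.48 t
  ZnO: 12.56% × 250.0 = 31.40 t
  ZrO2: 2.796% × 250.0 = 6.990 t
  SiO2: 63.57% × 250.0 = 158.9 t
  Al2O3: 0.08897% × 250.0 = 0.2224 t
Balance tally, oxide-wise, applying the batch weights above, relative to the basis at hand (every target is met by its sum exact up to rounding of places):
  MgO: 128.6·0.3154 + 24.68·0.4829 = 52.48 t (target 52.48 t)
  ZnO: 31.46·0.9980 = 31.40 t (target 31.40 t)
  ZrO2: 10.45·0.6690 = 6.991 t (target 6.990 t)
  SiO2: 128.6·0.6354 + 74.14·0.9950 + 10.45·0.3300 = 158.9 t (target 158.9 t)
  Al2O3: 74.14·0.003000 = 0.2224 t (target 0.2224 t)
Glass-mass sanity pass: total batch − LOI = 250.0 t (the Σ of target masses is 250.0 t; the stated basis being 250.0 t — differing by rounding only).
Summing the batch: Σ batch = 269.3 t; loss to ignition Σ batch·LOI = 19.31 t; as yield: glass ÷ batch → 92.83%.

Revised batch per 250.0 t enamel:
  Mg3Si4O10(OH)2: 128.6 t
  MgCO3: 24.68 t
  sand: 74.14 t
  ZnO: 31.46 t
  zircon sand: 10.45 t
Total batch = 269.3 t; LOI loss = 19.31 t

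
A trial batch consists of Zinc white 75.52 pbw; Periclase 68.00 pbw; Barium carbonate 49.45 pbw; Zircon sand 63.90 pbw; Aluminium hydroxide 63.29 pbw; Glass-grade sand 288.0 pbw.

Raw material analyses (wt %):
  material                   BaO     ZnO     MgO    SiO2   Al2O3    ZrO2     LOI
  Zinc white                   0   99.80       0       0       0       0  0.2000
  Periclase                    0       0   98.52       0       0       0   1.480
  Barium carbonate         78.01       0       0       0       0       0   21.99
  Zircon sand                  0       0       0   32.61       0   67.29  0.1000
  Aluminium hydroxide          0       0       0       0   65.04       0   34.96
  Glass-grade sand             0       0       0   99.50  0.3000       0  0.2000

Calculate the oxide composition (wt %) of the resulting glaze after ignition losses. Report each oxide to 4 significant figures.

Glass mass = 573.4 pbw (batch 608.2 − LOI 34.80).
Composition: BaO 6.728%, ZnO 13.15%, MgO 11.68%, SiO2 53.61%, Al2O3 7.330%, ZrO2 7.499%

Rounding to 4 significant figures applies to each mid-chain value as displayed; each numeric step carries full float precision at each step. Exactly one rounding goes into every reported number. Derived quantities (LOI, the six compositions, net glass mass, totals, the yield) are rebuilt using the weight values at 573.4 pbw of glass in full float precision precisely as stated by the problem or answer text.
Per-oxide mass from batch:
  BaO: 49.45·0.7801 = 38.58 pbw
  ZnO: 75.52·0.9980 = 75.37 pbw
  MgO: 68.00·0.9852 = 66.99 pbw
  SiO2: 63.90·0.3261 + 288.0·0.9950 = 307.4 pbw
  Al2O3: 63.29·0.6504 + 288.0·0.003000 = 42.03 pbw
  ZrO2: 63.90·0.6729 = 43.00 pbw
LOI: 75.52·0.002000 + 68.00·0.01480 + 49.45·0.2199 + 63.90·0.001000 + 63.29·0.3496 + 288.0·0.002000 = 34.80 pbw
The glass mass, total less LOI, = 608.2 − 34.80 = 573.4 pbw (consistent with Σ oxide mass)
wt % = 100 × oxide mass / glass mass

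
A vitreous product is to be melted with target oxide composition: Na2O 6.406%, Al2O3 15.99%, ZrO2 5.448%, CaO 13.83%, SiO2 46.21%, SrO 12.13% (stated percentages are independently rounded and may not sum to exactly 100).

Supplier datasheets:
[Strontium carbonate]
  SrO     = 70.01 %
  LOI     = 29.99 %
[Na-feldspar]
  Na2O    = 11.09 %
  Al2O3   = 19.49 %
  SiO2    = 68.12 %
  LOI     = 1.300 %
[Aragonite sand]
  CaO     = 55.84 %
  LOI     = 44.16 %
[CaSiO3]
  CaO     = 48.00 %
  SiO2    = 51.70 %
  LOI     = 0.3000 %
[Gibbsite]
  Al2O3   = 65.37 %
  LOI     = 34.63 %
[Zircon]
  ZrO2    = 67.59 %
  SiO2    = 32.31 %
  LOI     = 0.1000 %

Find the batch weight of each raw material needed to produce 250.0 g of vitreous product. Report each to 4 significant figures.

The working math keeps full float precision throughout. Intermediates are shown rounded to four significant figures across the worked steps; exactly one rounding is applied to each reported number. All derived quantities are re-derived in full precision (the totals, yield, six oxide percentages, LOI, glass mass) from the weighed amounts at 250.0 g of glass, as written in problem or answer.
Per-oxide target masses for 250.0 g vitreous product:
  Na2O: 6.406% × 250.0 = 16.02 g
  Al2O3: 15.99% × 250.0 = 39.98 g
  ZrO2: 5.448% × 250.0 = 13.62 g
  CaO: 13.83% × 250.0 = 34.58 g
  SiO2: 46.21% × 250.0 = 115.5 g
  SrO: 12.13% × 250.0 = 30.32 g
Verifying the oxide balance with the batch weights as given, relative to the basis at hand (summed amounts equal target values modulo rounding of the values):
  Na2O: 144.4·0.1109 = 16.01 g (target 16.02 g)
  Al2O3: 144.4·0.1949 + 18.10·0.6537 = 39.98 g (target 39.98 g)
  ZrO2: 20.15·0.6759 = 13.62 g (target 13.62 g)
  CaO: 44.22·0.5584 + 20.59·0.4800 = 34.58 g (target 34.58 g)
  SiO2: 144.4·0.6812 + 20.59·0.5170 + 20.15·0.3231 = 115.5 g (target 115.5 g)
  SrO: 43.32·0.7001 = 30.33 g (target 30.32 g)
The glass-mass cross-check: whole batch net of LOI = 250.0 g (per-oxide target masses sum to 250.0 g; basis as stated: 250.0 g — deltas are rounding alone).
Batch total: Σ batch = 290.8 g; Σ batch·LOI gives LOI loss = 40.75 g; yield, glass over the total, = 85.99%.

Batch per 250.0 g vitreous product:
  Strontium carbonate: 43.32 g
  Na-feldspar: 144.4 g
  Aragonite sand: 44.22 g
  CaSiO3: 20.59 g
  Gibbsite: 18.10 g
  Zircon: 20.15 g
Total batch = 290.8 g; LOI loss = 40.75 g; yield = 85.99%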